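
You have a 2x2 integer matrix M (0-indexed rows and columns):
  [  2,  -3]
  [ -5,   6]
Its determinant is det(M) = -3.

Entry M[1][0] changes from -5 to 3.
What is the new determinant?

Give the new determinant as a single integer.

det is linear in row 1: changing M[1][0] by delta changes det by delta * cofactor(1,0).
Cofactor C_10 = (-1)^(1+0) * minor(1,0) = 3
Entry delta = 3 - -5 = 8
Det delta = 8 * 3 = 24
New det = -3 + 24 = 21

Answer: 21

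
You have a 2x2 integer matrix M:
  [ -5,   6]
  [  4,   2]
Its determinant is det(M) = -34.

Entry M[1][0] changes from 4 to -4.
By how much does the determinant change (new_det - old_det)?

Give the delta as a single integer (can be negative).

Answer: 48

Derivation:
Cofactor C_10 = -6
Entry delta = -4 - 4 = -8
Det delta = entry_delta * cofactor = -8 * -6 = 48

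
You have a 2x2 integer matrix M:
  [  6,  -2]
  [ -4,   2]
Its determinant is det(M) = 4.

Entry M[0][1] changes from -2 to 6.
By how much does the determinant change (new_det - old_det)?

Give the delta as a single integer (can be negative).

Cofactor C_01 = 4
Entry delta = 6 - -2 = 8
Det delta = entry_delta * cofactor = 8 * 4 = 32

Answer: 32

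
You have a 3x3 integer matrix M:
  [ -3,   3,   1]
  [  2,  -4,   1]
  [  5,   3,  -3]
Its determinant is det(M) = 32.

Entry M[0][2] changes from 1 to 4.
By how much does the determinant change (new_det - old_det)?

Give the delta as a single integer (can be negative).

Cofactor C_02 = 26
Entry delta = 4 - 1 = 3
Det delta = entry_delta * cofactor = 3 * 26 = 78

Answer: 78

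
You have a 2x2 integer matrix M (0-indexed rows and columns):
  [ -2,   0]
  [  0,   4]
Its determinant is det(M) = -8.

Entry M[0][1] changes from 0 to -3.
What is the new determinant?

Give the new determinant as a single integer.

det is linear in row 0: changing M[0][1] by delta changes det by delta * cofactor(0,1).
Cofactor C_01 = (-1)^(0+1) * minor(0,1) = 0
Entry delta = -3 - 0 = -3
Det delta = -3 * 0 = 0
New det = -8 + 0 = -8

Answer: -8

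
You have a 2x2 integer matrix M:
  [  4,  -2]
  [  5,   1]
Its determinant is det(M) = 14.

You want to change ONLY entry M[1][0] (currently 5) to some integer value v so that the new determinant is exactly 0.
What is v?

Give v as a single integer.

Answer: -2

Derivation:
det is linear in entry M[1][0]: det = old_det + (v - 5) * C_10
Cofactor C_10 = 2
Want det = 0: 14 + (v - 5) * 2 = 0
  (v - 5) = -14 / 2 = -7
  v = 5 + (-7) = -2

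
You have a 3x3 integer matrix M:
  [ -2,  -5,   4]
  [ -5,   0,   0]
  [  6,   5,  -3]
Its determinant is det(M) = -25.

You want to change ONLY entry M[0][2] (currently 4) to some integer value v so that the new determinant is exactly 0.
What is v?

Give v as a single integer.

Answer: 3

Derivation:
det is linear in entry M[0][2]: det = old_det + (v - 4) * C_02
Cofactor C_02 = -25
Want det = 0: -25 + (v - 4) * -25 = 0
  (v - 4) = 25 / -25 = -1
  v = 4 + (-1) = 3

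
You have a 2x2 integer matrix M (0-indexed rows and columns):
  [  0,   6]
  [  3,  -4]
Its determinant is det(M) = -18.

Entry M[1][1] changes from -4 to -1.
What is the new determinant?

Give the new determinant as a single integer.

Answer: -18

Derivation:
det is linear in row 1: changing M[1][1] by delta changes det by delta * cofactor(1,1).
Cofactor C_11 = (-1)^(1+1) * minor(1,1) = 0
Entry delta = -1 - -4 = 3
Det delta = 3 * 0 = 0
New det = -18 + 0 = -18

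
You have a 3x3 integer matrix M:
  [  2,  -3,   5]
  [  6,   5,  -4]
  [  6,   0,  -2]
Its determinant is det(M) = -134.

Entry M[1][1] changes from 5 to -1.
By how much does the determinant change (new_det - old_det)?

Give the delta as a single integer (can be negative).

Cofactor C_11 = -34
Entry delta = -1 - 5 = -6
Det delta = entry_delta * cofactor = -6 * -34 = 204

Answer: 204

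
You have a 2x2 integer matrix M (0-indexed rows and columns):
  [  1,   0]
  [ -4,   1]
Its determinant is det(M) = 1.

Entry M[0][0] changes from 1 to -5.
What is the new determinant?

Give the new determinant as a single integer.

Answer: -5

Derivation:
det is linear in row 0: changing M[0][0] by delta changes det by delta * cofactor(0,0).
Cofactor C_00 = (-1)^(0+0) * minor(0,0) = 1
Entry delta = -5 - 1 = -6
Det delta = -6 * 1 = -6
New det = 1 + -6 = -5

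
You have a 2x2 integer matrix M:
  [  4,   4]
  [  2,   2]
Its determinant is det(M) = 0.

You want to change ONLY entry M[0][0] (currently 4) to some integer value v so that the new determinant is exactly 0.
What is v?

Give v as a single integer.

det is linear in entry M[0][0]: det = old_det + (v - 4) * C_00
Cofactor C_00 = 2
Want det = 0: 0 + (v - 4) * 2 = 0
  (v - 4) = 0 / 2 = 0
  v = 4 + (0) = 4

Answer: 4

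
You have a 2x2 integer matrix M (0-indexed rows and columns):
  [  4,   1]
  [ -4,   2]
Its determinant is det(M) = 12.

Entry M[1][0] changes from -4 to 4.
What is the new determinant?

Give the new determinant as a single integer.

Answer: 4

Derivation:
det is linear in row 1: changing M[1][0] by delta changes det by delta * cofactor(1,0).
Cofactor C_10 = (-1)^(1+0) * minor(1,0) = -1
Entry delta = 4 - -4 = 8
Det delta = 8 * -1 = -8
New det = 12 + -8 = 4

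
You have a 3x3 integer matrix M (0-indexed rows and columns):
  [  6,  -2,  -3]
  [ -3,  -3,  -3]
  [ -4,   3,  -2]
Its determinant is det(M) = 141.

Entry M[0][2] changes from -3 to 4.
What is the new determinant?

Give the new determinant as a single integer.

Answer: -6

Derivation:
det is linear in row 0: changing M[0][2] by delta changes det by delta * cofactor(0,2).
Cofactor C_02 = (-1)^(0+2) * minor(0,2) = -21
Entry delta = 4 - -3 = 7
Det delta = 7 * -21 = -147
New det = 141 + -147 = -6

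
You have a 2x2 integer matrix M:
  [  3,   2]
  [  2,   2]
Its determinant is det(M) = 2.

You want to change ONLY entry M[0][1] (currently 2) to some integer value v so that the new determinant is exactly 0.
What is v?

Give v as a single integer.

Answer: 3

Derivation:
det is linear in entry M[0][1]: det = old_det + (v - 2) * C_01
Cofactor C_01 = -2
Want det = 0: 2 + (v - 2) * -2 = 0
  (v - 2) = -2 / -2 = 1
  v = 2 + (1) = 3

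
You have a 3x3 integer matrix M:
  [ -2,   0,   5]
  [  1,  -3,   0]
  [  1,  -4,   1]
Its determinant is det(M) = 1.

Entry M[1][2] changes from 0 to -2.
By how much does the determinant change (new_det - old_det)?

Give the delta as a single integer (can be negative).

Cofactor C_12 = -8
Entry delta = -2 - 0 = -2
Det delta = entry_delta * cofactor = -2 * -8 = 16

Answer: 16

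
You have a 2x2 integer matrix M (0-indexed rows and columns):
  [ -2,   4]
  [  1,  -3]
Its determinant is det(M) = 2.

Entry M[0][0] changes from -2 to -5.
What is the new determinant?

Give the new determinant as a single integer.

Answer: 11

Derivation:
det is linear in row 0: changing M[0][0] by delta changes det by delta * cofactor(0,0).
Cofactor C_00 = (-1)^(0+0) * minor(0,0) = -3
Entry delta = -5 - -2 = -3
Det delta = -3 * -3 = 9
New det = 2 + 9 = 11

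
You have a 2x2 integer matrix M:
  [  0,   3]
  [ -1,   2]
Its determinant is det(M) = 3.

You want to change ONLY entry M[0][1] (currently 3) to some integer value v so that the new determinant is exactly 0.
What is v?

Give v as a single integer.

det is linear in entry M[0][1]: det = old_det + (v - 3) * C_01
Cofactor C_01 = 1
Want det = 0: 3 + (v - 3) * 1 = 0
  (v - 3) = -3 / 1 = -3
  v = 3 + (-3) = 0

Answer: 0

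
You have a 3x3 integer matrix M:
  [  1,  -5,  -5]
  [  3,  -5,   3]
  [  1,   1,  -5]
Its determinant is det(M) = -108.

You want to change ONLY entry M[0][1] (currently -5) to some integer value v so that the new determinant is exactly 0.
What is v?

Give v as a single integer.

Answer: 1

Derivation:
det is linear in entry M[0][1]: det = old_det + (v - -5) * C_01
Cofactor C_01 = 18
Want det = 0: -108 + (v - -5) * 18 = 0
  (v - -5) = 108 / 18 = 6
  v = -5 + (6) = 1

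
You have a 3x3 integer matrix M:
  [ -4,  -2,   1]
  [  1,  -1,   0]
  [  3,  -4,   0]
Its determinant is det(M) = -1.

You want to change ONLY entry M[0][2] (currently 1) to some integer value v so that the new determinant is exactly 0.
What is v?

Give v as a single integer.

Answer: 0

Derivation:
det is linear in entry M[0][2]: det = old_det + (v - 1) * C_02
Cofactor C_02 = -1
Want det = 0: -1 + (v - 1) * -1 = 0
  (v - 1) = 1 / -1 = -1
  v = 1 + (-1) = 0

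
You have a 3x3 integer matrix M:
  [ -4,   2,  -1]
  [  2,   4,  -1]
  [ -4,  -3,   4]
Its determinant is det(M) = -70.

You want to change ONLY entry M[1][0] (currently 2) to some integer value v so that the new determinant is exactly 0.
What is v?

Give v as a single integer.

Answer: -12

Derivation:
det is linear in entry M[1][0]: det = old_det + (v - 2) * C_10
Cofactor C_10 = -5
Want det = 0: -70 + (v - 2) * -5 = 0
  (v - 2) = 70 / -5 = -14
  v = 2 + (-14) = -12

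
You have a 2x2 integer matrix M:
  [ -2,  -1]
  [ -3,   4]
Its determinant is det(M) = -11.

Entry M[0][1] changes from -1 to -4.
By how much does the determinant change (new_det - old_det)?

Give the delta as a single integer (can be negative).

Answer: -9

Derivation:
Cofactor C_01 = 3
Entry delta = -4 - -1 = -3
Det delta = entry_delta * cofactor = -3 * 3 = -9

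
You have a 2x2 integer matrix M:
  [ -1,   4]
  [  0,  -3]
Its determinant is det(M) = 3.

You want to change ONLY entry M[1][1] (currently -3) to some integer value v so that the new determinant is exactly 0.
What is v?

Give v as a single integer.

det is linear in entry M[1][1]: det = old_det + (v - -3) * C_11
Cofactor C_11 = -1
Want det = 0: 3 + (v - -3) * -1 = 0
  (v - -3) = -3 / -1 = 3
  v = -3 + (3) = 0

Answer: 0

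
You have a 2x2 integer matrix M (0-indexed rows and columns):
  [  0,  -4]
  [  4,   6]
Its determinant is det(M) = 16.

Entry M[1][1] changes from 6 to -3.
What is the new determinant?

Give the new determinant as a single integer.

Answer: 16

Derivation:
det is linear in row 1: changing M[1][1] by delta changes det by delta * cofactor(1,1).
Cofactor C_11 = (-1)^(1+1) * minor(1,1) = 0
Entry delta = -3 - 6 = -9
Det delta = -9 * 0 = 0
New det = 16 + 0 = 16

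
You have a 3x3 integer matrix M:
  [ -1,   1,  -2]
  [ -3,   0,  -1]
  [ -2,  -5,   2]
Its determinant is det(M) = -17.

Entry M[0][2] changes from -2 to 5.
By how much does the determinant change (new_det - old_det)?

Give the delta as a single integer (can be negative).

Answer: 105

Derivation:
Cofactor C_02 = 15
Entry delta = 5 - -2 = 7
Det delta = entry_delta * cofactor = 7 * 15 = 105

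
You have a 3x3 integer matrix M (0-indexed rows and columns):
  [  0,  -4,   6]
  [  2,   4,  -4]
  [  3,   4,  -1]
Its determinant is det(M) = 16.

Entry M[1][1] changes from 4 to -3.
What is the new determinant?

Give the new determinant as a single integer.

det is linear in row 1: changing M[1][1] by delta changes det by delta * cofactor(1,1).
Cofactor C_11 = (-1)^(1+1) * minor(1,1) = -18
Entry delta = -3 - 4 = -7
Det delta = -7 * -18 = 126
New det = 16 + 126 = 142

Answer: 142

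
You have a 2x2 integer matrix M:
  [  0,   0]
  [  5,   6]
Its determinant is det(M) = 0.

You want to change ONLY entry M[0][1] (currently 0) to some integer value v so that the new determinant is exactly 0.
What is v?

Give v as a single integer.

Answer: 0

Derivation:
det is linear in entry M[0][1]: det = old_det + (v - 0) * C_01
Cofactor C_01 = -5
Want det = 0: 0 + (v - 0) * -5 = 0
  (v - 0) = 0 / -5 = 0
  v = 0 + (0) = 0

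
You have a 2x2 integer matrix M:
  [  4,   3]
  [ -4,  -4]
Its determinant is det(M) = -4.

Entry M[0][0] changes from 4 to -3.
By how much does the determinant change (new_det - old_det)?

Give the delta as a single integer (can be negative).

Answer: 28

Derivation:
Cofactor C_00 = -4
Entry delta = -3 - 4 = -7
Det delta = entry_delta * cofactor = -7 * -4 = 28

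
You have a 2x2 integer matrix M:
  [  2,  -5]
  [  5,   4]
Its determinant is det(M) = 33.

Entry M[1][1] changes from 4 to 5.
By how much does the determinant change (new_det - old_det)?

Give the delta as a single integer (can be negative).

Answer: 2

Derivation:
Cofactor C_11 = 2
Entry delta = 5 - 4 = 1
Det delta = entry_delta * cofactor = 1 * 2 = 2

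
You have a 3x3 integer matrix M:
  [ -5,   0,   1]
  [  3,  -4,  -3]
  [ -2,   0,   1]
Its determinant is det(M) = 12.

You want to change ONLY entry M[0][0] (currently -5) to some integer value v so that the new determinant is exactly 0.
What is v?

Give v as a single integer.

Answer: -2

Derivation:
det is linear in entry M[0][0]: det = old_det + (v - -5) * C_00
Cofactor C_00 = -4
Want det = 0: 12 + (v - -5) * -4 = 0
  (v - -5) = -12 / -4 = 3
  v = -5 + (3) = -2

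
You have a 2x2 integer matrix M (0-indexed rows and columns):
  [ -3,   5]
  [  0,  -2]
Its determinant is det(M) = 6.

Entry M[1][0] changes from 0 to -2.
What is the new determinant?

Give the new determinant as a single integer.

Answer: 16

Derivation:
det is linear in row 1: changing M[1][0] by delta changes det by delta * cofactor(1,0).
Cofactor C_10 = (-1)^(1+0) * minor(1,0) = -5
Entry delta = -2 - 0 = -2
Det delta = -2 * -5 = 10
New det = 6 + 10 = 16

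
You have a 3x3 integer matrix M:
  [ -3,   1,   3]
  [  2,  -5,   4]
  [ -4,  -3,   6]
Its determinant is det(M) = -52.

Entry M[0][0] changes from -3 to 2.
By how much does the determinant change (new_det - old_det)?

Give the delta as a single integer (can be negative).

Cofactor C_00 = -18
Entry delta = 2 - -3 = 5
Det delta = entry_delta * cofactor = 5 * -18 = -90

Answer: -90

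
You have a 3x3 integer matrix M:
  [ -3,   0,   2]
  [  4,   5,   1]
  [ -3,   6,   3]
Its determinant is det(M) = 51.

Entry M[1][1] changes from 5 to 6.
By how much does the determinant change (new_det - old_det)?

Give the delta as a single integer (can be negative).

Answer: -3

Derivation:
Cofactor C_11 = -3
Entry delta = 6 - 5 = 1
Det delta = entry_delta * cofactor = 1 * -3 = -3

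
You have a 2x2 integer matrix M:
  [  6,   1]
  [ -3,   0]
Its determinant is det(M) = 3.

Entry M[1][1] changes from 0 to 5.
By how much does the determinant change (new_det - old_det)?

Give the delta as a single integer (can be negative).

Answer: 30

Derivation:
Cofactor C_11 = 6
Entry delta = 5 - 0 = 5
Det delta = entry_delta * cofactor = 5 * 6 = 30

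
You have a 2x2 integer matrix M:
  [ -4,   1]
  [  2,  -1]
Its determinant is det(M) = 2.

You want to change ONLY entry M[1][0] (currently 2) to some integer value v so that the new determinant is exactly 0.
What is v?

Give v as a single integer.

Answer: 4

Derivation:
det is linear in entry M[1][0]: det = old_det + (v - 2) * C_10
Cofactor C_10 = -1
Want det = 0: 2 + (v - 2) * -1 = 0
  (v - 2) = -2 / -1 = 2
  v = 2 + (2) = 4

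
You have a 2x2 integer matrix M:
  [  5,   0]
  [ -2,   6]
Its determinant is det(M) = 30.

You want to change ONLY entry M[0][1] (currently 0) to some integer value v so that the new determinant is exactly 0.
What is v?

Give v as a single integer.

Answer: -15

Derivation:
det is linear in entry M[0][1]: det = old_det + (v - 0) * C_01
Cofactor C_01 = 2
Want det = 0: 30 + (v - 0) * 2 = 0
  (v - 0) = -30 / 2 = -15
  v = 0 + (-15) = -15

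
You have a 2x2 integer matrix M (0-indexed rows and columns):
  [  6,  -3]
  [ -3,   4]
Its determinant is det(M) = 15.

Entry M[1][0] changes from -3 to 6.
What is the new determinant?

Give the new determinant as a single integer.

Answer: 42

Derivation:
det is linear in row 1: changing M[1][0] by delta changes det by delta * cofactor(1,0).
Cofactor C_10 = (-1)^(1+0) * minor(1,0) = 3
Entry delta = 6 - -3 = 9
Det delta = 9 * 3 = 27
New det = 15 + 27 = 42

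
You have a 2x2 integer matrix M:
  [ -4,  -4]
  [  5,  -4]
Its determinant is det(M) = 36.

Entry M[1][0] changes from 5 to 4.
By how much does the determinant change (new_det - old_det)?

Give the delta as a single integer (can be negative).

Cofactor C_10 = 4
Entry delta = 4 - 5 = -1
Det delta = entry_delta * cofactor = -1 * 4 = -4

Answer: -4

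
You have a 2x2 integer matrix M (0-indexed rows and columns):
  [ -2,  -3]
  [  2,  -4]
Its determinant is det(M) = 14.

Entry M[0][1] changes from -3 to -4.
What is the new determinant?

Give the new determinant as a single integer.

Answer: 16

Derivation:
det is linear in row 0: changing M[0][1] by delta changes det by delta * cofactor(0,1).
Cofactor C_01 = (-1)^(0+1) * minor(0,1) = -2
Entry delta = -4 - -3 = -1
Det delta = -1 * -2 = 2
New det = 14 + 2 = 16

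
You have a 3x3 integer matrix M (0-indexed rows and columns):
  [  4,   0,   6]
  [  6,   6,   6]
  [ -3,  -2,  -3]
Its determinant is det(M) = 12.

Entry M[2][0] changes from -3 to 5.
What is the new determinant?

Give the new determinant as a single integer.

det is linear in row 2: changing M[2][0] by delta changes det by delta * cofactor(2,0).
Cofactor C_20 = (-1)^(2+0) * minor(2,0) = -36
Entry delta = 5 - -3 = 8
Det delta = 8 * -36 = -288
New det = 12 + -288 = -276

Answer: -276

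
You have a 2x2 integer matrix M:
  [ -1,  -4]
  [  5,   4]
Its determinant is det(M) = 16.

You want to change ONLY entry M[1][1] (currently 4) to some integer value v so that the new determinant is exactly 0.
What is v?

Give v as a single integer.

Answer: 20

Derivation:
det is linear in entry M[1][1]: det = old_det + (v - 4) * C_11
Cofactor C_11 = -1
Want det = 0: 16 + (v - 4) * -1 = 0
  (v - 4) = -16 / -1 = 16
  v = 4 + (16) = 20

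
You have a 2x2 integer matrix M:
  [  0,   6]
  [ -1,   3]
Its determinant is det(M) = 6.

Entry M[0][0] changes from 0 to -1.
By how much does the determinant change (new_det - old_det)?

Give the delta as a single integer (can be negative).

Cofactor C_00 = 3
Entry delta = -1 - 0 = -1
Det delta = entry_delta * cofactor = -1 * 3 = -3

Answer: -3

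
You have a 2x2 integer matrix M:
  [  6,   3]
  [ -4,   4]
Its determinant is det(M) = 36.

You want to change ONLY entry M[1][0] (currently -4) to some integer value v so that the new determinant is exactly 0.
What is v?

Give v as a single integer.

Answer: 8

Derivation:
det is linear in entry M[1][0]: det = old_det + (v - -4) * C_10
Cofactor C_10 = -3
Want det = 0: 36 + (v - -4) * -3 = 0
  (v - -4) = -36 / -3 = 12
  v = -4 + (12) = 8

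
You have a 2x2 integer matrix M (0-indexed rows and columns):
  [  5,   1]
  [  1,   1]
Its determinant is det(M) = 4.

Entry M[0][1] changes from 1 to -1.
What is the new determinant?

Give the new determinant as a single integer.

Answer: 6

Derivation:
det is linear in row 0: changing M[0][1] by delta changes det by delta * cofactor(0,1).
Cofactor C_01 = (-1)^(0+1) * minor(0,1) = -1
Entry delta = -1 - 1 = -2
Det delta = -2 * -1 = 2
New det = 4 + 2 = 6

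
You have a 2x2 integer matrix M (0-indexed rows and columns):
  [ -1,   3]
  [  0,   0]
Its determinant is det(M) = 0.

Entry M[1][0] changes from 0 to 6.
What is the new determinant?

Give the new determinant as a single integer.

Answer: -18

Derivation:
det is linear in row 1: changing M[1][0] by delta changes det by delta * cofactor(1,0).
Cofactor C_10 = (-1)^(1+0) * minor(1,0) = -3
Entry delta = 6 - 0 = 6
Det delta = 6 * -3 = -18
New det = 0 + -18 = -18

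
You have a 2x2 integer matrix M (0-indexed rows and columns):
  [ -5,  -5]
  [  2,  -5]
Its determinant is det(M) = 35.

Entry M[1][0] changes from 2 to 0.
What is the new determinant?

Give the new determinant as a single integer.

Answer: 25

Derivation:
det is linear in row 1: changing M[1][0] by delta changes det by delta * cofactor(1,0).
Cofactor C_10 = (-1)^(1+0) * minor(1,0) = 5
Entry delta = 0 - 2 = -2
Det delta = -2 * 5 = -10
New det = 35 + -10 = 25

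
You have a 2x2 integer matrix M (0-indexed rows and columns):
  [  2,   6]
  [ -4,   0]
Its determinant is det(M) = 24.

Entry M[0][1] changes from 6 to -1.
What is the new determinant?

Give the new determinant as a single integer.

Answer: -4

Derivation:
det is linear in row 0: changing M[0][1] by delta changes det by delta * cofactor(0,1).
Cofactor C_01 = (-1)^(0+1) * minor(0,1) = 4
Entry delta = -1 - 6 = -7
Det delta = -7 * 4 = -28
New det = 24 + -28 = -4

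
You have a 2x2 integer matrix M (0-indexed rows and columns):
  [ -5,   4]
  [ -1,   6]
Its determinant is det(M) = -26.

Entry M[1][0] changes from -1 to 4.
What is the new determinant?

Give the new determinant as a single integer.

det is linear in row 1: changing M[1][0] by delta changes det by delta * cofactor(1,0).
Cofactor C_10 = (-1)^(1+0) * minor(1,0) = -4
Entry delta = 4 - -1 = 5
Det delta = 5 * -4 = -20
New det = -26 + -20 = -46

Answer: -46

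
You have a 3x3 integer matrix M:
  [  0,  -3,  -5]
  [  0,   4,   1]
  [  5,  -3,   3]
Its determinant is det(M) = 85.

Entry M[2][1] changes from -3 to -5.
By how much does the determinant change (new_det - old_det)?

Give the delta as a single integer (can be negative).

Answer: 0

Derivation:
Cofactor C_21 = 0
Entry delta = -5 - -3 = -2
Det delta = entry_delta * cofactor = -2 * 0 = 0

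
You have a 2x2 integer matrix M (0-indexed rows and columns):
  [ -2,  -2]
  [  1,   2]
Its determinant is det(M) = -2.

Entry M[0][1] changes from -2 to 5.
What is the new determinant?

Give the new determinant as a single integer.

Answer: -9

Derivation:
det is linear in row 0: changing M[0][1] by delta changes det by delta * cofactor(0,1).
Cofactor C_01 = (-1)^(0+1) * minor(0,1) = -1
Entry delta = 5 - -2 = 7
Det delta = 7 * -1 = -7
New det = -2 + -7 = -9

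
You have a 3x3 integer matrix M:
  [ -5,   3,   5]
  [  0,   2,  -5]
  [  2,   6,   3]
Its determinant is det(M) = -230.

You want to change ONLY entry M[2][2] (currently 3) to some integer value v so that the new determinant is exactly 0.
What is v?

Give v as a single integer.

Answer: -20

Derivation:
det is linear in entry M[2][2]: det = old_det + (v - 3) * C_22
Cofactor C_22 = -10
Want det = 0: -230 + (v - 3) * -10 = 0
  (v - 3) = 230 / -10 = -23
  v = 3 + (-23) = -20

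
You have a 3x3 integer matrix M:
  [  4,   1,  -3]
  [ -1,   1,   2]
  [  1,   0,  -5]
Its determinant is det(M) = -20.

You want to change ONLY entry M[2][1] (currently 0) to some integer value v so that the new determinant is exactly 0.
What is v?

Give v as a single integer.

Answer: -4

Derivation:
det is linear in entry M[2][1]: det = old_det + (v - 0) * C_21
Cofactor C_21 = -5
Want det = 0: -20 + (v - 0) * -5 = 0
  (v - 0) = 20 / -5 = -4
  v = 0 + (-4) = -4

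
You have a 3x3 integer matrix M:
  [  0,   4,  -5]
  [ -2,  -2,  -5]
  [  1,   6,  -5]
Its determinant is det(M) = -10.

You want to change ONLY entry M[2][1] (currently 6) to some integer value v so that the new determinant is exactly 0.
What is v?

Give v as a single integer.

Answer: 7

Derivation:
det is linear in entry M[2][1]: det = old_det + (v - 6) * C_21
Cofactor C_21 = 10
Want det = 0: -10 + (v - 6) * 10 = 0
  (v - 6) = 10 / 10 = 1
  v = 6 + (1) = 7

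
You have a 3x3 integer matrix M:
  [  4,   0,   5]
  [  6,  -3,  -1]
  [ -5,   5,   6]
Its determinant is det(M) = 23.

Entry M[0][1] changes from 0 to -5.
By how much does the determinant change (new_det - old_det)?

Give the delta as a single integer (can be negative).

Cofactor C_01 = -31
Entry delta = -5 - 0 = -5
Det delta = entry_delta * cofactor = -5 * -31 = 155

Answer: 155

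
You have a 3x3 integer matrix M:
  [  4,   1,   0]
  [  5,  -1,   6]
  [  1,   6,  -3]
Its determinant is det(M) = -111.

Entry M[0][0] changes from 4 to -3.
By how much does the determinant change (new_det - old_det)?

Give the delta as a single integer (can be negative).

Cofactor C_00 = -33
Entry delta = -3 - 4 = -7
Det delta = entry_delta * cofactor = -7 * -33 = 231

Answer: 231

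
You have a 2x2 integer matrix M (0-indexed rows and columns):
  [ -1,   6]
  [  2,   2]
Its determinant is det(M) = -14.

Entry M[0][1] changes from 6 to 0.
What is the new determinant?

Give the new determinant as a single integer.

det is linear in row 0: changing M[0][1] by delta changes det by delta * cofactor(0,1).
Cofactor C_01 = (-1)^(0+1) * minor(0,1) = -2
Entry delta = 0 - 6 = -6
Det delta = -6 * -2 = 12
New det = -14 + 12 = -2

Answer: -2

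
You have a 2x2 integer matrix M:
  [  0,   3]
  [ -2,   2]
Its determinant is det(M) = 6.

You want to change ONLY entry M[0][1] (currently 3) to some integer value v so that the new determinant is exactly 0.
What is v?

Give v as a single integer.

Answer: 0

Derivation:
det is linear in entry M[0][1]: det = old_det + (v - 3) * C_01
Cofactor C_01 = 2
Want det = 0: 6 + (v - 3) * 2 = 0
  (v - 3) = -6 / 2 = -3
  v = 3 + (-3) = 0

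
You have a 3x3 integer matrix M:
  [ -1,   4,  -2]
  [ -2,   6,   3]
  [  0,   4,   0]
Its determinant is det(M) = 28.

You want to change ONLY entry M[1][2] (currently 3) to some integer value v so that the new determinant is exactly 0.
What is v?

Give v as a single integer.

Answer: -4

Derivation:
det is linear in entry M[1][2]: det = old_det + (v - 3) * C_12
Cofactor C_12 = 4
Want det = 0: 28 + (v - 3) * 4 = 0
  (v - 3) = -28 / 4 = -7
  v = 3 + (-7) = -4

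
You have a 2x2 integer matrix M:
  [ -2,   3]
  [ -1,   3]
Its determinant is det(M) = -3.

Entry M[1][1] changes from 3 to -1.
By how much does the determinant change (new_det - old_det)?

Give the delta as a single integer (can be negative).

Cofactor C_11 = -2
Entry delta = -1 - 3 = -4
Det delta = entry_delta * cofactor = -4 * -2 = 8

Answer: 8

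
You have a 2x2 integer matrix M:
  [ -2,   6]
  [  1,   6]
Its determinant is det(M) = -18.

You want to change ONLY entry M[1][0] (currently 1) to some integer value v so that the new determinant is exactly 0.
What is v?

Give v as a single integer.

Answer: -2

Derivation:
det is linear in entry M[1][0]: det = old_det + (v - 1) * C_10
Cofactor C_10 = -6
Want det = 0: -18 + (v - 1) * -6 = 0
  (v - 1) = 18 / -6 = -3
  v = 1 + (-3) = -2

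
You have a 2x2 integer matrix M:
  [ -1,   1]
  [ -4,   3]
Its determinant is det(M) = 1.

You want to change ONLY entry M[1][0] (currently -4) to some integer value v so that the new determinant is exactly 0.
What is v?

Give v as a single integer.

det is linear in entry M[1][0]: det = old_det + (v - -4) * C_10
Cofactor C_10 = -1
Want det = 0: 1 + (v - -4) * -1 = 0
  (v - -4) = -1 / -1 = 1
  v = -4 + (1) = -3

Answer: -3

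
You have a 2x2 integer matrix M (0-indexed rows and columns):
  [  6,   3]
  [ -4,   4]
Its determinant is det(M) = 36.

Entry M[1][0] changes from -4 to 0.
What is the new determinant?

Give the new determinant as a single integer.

Answer: 24

Derivation:
det is linear in row 1: changing M[1][0] by delta changes det by delta * cofactor(1,0).
Cofactor C_10 = (-1)^(1+0) * minor(1,0) = -3
Entry delta = 0 - -4 = 4
Det delta = 4 * -3 = -12
New det = 36 + -12 = 24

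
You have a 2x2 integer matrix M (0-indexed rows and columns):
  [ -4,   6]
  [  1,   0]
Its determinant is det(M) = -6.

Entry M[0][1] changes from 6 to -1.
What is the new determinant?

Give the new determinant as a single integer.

Answer: 1

Derivation:
det is linear in row 0: changing M[0][1] by delta changes det by delta * cofactor(0,1).
Cofactor C_01 = (-1)^(0+1) * minor(0,1) = -1
Entry delta = -1 - 6 = -7
Det delta = -7 * -1 = 7
New det = -6 + 7 = 1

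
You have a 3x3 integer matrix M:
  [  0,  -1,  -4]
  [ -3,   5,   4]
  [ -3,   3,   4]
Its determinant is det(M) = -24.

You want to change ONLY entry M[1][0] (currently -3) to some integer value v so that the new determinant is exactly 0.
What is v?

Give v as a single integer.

Answer: -6

Derivation:
det is linear in entry M[1][0]: det = old_det + (v - -3) * C_10
Cofactor C_10 = -8
Want det = 0: -24 + (v - -3) * -8 = 0
  (v - -3) = 24 / -8 = -3
  v = -3 + (-3) = -6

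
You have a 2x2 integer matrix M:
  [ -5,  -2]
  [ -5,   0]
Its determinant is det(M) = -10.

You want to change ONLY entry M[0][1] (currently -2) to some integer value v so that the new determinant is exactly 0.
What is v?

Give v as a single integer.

Answer: 0

Derivation:
det is linear in entry M[0][1]: det = old_det + (v - -2) * C_01
Cofactor C_01 = 5
Want det = 0: -10 + (v - -2) * 5 = 0
  (v - -2) = 10 / 5 = 2
  v = -2 + (2) = 0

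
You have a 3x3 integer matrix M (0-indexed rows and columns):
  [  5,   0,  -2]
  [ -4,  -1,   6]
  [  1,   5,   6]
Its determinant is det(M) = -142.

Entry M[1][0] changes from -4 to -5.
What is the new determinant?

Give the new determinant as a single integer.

Answer: -132

Derivation:
det is linear in row 1: changing M[1][0] by delta changes det by delta * cofactor(1,0).
Cofactor C_10 = (-1)^(1+0) * minor(1,0) = -10
Entry delta = -5 - -4 = -1
Det delta = -1 * -10 = 10
New det = -142 + 10 = -132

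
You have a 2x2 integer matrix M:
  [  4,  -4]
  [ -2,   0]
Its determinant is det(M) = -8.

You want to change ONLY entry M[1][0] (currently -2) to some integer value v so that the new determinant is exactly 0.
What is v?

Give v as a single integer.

det is linear in entry M[1][0]: det = old_det + (v - -2) * C_10
Cofactor C_10 = 4
Want det = 0: -8 + (v - -2) * 4 = 0
  (v - -2) = 8 / 4 = 2
  v = -2 + (2) = 0

Answer: 0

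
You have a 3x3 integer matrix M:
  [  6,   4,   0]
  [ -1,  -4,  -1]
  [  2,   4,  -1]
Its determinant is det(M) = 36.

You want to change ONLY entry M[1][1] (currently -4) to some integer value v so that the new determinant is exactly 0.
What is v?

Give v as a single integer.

Answer: 2

Derivation:
det is linear in entry M[1][1]: det = old_det + (v - -4) * C_11
Cofactor C_11 = -6
Want det = 0: 36 + (v - -4) * -6 = 0
  (v - -4) = -36 / -6 = 6
  v = -4 + (6) = 2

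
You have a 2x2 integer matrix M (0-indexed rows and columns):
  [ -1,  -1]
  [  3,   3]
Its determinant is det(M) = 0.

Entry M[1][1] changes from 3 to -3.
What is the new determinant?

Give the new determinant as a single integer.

Answer: 6

Derivation:
det is linear in row 1: changing M[1][1] by delta changes det by delta * cofactor(1,1).
Cofactor C_11 = (-1)^(1+1) * minor(1,1) = -1
Entry delta = -3 - 3 = -6
Det delta = -6 * -1 = 6
New det = 0 + 6 = 6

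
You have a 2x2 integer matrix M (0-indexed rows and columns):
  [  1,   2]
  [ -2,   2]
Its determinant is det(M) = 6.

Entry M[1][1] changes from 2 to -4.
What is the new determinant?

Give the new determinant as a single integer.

Answer: 0

Derivation:
det is linear in row 1: changing M[1][1] by delta changes det by delta * cofactor(1,1).
Cofactor C_11 = (-1)^(1+1) * minor(1,1) = 1
Entry delta = -4 - 2 = -6
Det delta = -6 * 1 = -6
New det = 6 + -6 = 0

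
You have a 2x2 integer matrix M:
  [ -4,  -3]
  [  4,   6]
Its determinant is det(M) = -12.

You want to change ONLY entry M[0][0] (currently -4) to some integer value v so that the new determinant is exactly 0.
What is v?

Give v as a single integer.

Answer: -2

Derivation:
det is linear in entry M[0][0]: det = old_det + (v - -4) * C_00
Cofactor C_00 = 6
Want det = 0: -12 + (v - -4) * 6 = 0
  (v - -4) = 12 / 6 = 2
  v = -4 + (2) = -2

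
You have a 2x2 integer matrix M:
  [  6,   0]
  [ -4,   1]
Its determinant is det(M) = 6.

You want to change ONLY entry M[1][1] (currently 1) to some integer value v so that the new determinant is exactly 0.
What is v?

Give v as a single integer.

det is linear in entry M[1][1]: det = old_det + (v - 1) * C_11
Cofactor C_11 = 6
Want det = 0: 6 + (v - 1) * 6 = 0
  (v - 1) = -6 / 6 = -1
  v = 1 + (-1) = 0

Answer: 0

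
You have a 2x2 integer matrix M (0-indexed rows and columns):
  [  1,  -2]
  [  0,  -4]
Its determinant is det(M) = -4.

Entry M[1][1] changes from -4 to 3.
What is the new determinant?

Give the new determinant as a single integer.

Answer: 3

Derivation:
det is linear in row 1: changing M[1][1] by delta changes det by delta * cofactor(1,1).
Cofactor C_11 = (-1)^(1+1) * minor(1,1) = 1
Entry delta = 3 - -4 = 7
Det delta = 7 * 1 = 7
New det = -4 + 7 = 3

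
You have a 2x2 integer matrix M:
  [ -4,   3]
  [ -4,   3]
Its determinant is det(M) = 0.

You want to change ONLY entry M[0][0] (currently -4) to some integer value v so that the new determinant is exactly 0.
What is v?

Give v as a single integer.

det is linear in entry M[0][0]: det = old_det + (v - -4) * C_00
Cofactor C_00 = 3
Want det = 0: 0 + (v - -4) * 3 = 0
  (v - -4) = 0 / 3 = 0
  v = -4 + (0) = -4

Answer: -4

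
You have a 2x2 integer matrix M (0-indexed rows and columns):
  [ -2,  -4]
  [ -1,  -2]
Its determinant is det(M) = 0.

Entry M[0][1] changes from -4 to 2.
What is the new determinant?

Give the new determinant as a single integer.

det is linear in row 0: changing M[0][1] by delta changes det by delta * cofactor(0,1).
Cofactor C_01 = (-1)^(0+1) * minor(0,1) = 1
Entry delta = 2 - -4 = 6
Det delta = 6 * 1 = 6
New det = 0 + 6 = 6

Answer: 6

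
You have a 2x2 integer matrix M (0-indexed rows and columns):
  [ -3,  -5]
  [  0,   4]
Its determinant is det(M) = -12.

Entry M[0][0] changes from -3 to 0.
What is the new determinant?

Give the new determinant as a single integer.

det is linear in row 0: changing M[0][0] by delta changes det by delta * cofactor(0,0).
Cofactor C_00 = (-1)^(0+0) * minor(0,0) = 4
Entry delta = 0 - -3 = 3
Det delta = 3 * 4 = 12
New det = -12 + 12 = 0

Answer: 0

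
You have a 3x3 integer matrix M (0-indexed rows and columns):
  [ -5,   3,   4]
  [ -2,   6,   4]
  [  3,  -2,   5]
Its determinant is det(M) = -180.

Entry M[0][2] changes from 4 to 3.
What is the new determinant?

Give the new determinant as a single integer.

det is linear in row 0: changing M[0][2] by delta changes det by delta * cofactor(0,2).
Cofactor C_02 = (-1)^(0+2) * minor(0,2) = -14
Entry delta = 3 - 4 = -1
Det delta = -1 * -14 = 14
New det = -180 + 14 = -166

Answer: -166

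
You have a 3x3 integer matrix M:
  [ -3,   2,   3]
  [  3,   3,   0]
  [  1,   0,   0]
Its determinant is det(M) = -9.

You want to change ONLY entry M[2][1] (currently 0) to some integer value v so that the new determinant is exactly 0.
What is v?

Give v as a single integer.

det is linear in entry M[2][1]: det = old_det + (v - 0) * C_21
Cofactor C_21 = 9
Want det = 0: -9 + (v - 0) * 9 = 0
  (v - 0) = 9 / 9 = 1
  v = 0 + (1) = 1

Answer: 1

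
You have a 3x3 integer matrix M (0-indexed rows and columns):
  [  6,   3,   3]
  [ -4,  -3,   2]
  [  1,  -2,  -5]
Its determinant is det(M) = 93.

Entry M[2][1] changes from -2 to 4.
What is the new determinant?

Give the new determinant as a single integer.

Answer: -51

Derivation:
det is linear in row 2: changing M[2][1] by delta changes det by delta * cofactor(2,1).
Cofactor C_21 = (-1)^(2+1) * minor(2,1) = -24
Entry delta = 4 - -2 = 6
Det delta = 6 * -24 = -144
New det = 93 + -144 = -51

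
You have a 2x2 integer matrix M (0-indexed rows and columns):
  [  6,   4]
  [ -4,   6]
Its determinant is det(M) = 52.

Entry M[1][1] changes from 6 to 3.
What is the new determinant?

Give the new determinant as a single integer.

det is linear in row 1: changing M[1][1] by delta changes det by delta * cofactor(1,1).
Cofactor C_11 = (-1)^(1+1) * minor(1,1) = 6
Entry delta = 3 - 6 = -3
Det delta = -3 * 6 = -18
New det = 52 + -18 = 34

Answer: 34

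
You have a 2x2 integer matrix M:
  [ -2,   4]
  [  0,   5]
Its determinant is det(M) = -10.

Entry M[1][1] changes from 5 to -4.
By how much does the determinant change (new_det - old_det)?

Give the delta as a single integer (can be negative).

Cofactor C_11 = -2
Entry delta = -4 - 5 = -9
Det delta = entry_delta * cofactor = -9 * -2 = 18

Answer: 18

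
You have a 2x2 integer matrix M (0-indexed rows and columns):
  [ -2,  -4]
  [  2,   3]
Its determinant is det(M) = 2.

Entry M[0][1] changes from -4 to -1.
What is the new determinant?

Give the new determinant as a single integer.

det is linear in row 0: changing M[0][1] by delta changes det by delta * cofactor(0,1).
Cofactor C_01 = (-1)^(0+1) * minor(0,1) = -2
Entry delta = -1 - -4 = 3
Det delta = 3 * -2 = -6
New det = 2 + -6 = -4

Answer: -4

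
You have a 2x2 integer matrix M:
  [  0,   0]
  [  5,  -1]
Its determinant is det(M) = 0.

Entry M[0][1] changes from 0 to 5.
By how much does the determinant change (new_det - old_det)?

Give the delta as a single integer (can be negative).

Answer: -25

Derivation:
Cofactor C_01 = -5
Entry delta = 5 - 0 = 5
Det delta = entry_delta * cofactor = 5 * -5 = -25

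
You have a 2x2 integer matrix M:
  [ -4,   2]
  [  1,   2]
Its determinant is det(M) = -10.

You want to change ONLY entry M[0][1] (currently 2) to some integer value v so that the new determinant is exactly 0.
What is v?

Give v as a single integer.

Answer: -8

Derivation:
det is linear in entry M[0][1]: det = old_det + (v - 2) * C_01
Cofactor C_01 = -1
Want det = 0: -10 + (v - 2) * -1 = 0
  (v - 2) = 10 / -1 = -10
  v = 2 + (-10) = -8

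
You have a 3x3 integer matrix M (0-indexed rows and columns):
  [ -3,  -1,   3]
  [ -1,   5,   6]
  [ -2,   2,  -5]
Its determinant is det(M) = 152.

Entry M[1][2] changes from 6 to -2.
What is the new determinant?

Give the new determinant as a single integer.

Answer: 88

Derivation:
det is linear in row 1: changing M[1][2] by delta changes det by delta * cofactor(1,2).
Cofactor C_12 = (-1)^(1+2) * minor(1,2) = 8
Entry delta = -2 - 6 = -8
Det delta = -8 * 8 = -64
New det = 152 + -64 = 88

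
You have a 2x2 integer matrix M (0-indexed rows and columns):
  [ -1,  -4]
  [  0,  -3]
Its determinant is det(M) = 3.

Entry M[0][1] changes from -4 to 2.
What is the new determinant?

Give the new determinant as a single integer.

Answer: 3

Derivation:
det is linear in row 0: changing M[0][1] by delta changes det by delta * cofactor(0,1).
Cofactor C_01 = (-1)^(0+1) * minor(0,1) = 0
Entry delta = 2 - -4 = 6
Det delta = 6 * 0 = 0
New det = 3 + 0 = 3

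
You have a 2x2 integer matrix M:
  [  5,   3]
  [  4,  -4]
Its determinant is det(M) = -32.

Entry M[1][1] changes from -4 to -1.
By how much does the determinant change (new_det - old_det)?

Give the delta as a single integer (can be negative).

Answer: 15

Derivation:
Cofactor C_11 = 5
Entry delta = -1 - -4 = 3
Det delta = entry_delta * cofactor = 3 * 5 = 15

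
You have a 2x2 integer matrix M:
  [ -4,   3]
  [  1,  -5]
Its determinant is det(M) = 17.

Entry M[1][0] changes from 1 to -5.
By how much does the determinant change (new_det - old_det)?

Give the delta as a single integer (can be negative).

Cofactor C_10 = -3
Entry delta = -5 - 1 = -6
Det delta = entry_delta * cofactor = -6 * -3 = 18

Answer: 18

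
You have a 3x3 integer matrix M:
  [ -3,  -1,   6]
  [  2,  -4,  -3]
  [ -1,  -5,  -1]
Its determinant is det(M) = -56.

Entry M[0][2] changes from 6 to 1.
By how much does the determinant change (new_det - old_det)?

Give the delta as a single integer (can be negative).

Cofactor C_02 = -14
Entry delta = 1 - 6 = -5
Det delta = entry_delta * cofactor = -5 * -14 = 70

Answer: 70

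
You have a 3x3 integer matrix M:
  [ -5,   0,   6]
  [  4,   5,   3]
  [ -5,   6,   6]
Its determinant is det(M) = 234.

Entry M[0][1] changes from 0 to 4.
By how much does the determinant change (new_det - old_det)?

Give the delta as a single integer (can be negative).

Answer: -156

Derivation:
Cofactor C_01 = -39
Entry delta = 4 - 0 = 4
Det delta = entry_delta * cofactor = 4 * -39 = -156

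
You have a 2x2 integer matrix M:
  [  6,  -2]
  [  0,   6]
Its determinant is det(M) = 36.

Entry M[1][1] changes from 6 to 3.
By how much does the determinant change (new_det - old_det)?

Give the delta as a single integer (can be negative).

Answer: -18

Derivation:
Cofactor C_11 = 6
Entry delta = 3 - 6 = -3
Det delta = entry_delta * cofactor = -3 * 6 = -18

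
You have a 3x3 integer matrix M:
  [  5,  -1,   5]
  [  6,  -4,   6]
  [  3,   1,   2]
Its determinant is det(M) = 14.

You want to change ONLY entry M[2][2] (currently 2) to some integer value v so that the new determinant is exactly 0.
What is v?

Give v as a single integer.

Answer: 3

Derivation:
det is linear in entry M[2][2]: det = old_det + (v - 2) * C_22
Cofactor C_22 = -14
Want det = 0: 14 + (v - 2) * -14 = 0
  (v - 2) = -14 / -14 = 1
  v = 2 + (1) = 3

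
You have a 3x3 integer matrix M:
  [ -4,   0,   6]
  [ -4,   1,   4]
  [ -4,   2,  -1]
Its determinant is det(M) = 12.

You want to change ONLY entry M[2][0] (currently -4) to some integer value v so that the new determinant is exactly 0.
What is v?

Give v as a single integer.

Answer: -2

Derivation:
det is linear in entry M[2][0]: det = old_det + (v - -4) * C_20
Cofactor C_20 = -6
Want det = 0: 12 + (v - -4) * -6 = 0
  (v - -4) = -12 / -6 = 2
  v = -4 + (2) = -2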